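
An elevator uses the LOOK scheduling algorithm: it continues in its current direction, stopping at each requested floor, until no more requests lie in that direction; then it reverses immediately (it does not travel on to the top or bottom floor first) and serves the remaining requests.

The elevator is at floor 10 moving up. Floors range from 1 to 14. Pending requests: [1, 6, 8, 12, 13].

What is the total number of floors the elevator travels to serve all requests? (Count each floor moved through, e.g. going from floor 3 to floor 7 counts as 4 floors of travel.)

Answer: 15

Derivation:
Start at floor 10 moving up, LOOK stop order: [12, 13, 8, 6, 1]
  10 → 12: |12-10| = 2, total = 2
  12 → 13: |13-12| = 1, total = 3
  13 → 8: |8-13| = 5, total = 8
  8 → 6: |6-8| = 2, total = 10
  6 → 1: |1-6| = 5, total = 15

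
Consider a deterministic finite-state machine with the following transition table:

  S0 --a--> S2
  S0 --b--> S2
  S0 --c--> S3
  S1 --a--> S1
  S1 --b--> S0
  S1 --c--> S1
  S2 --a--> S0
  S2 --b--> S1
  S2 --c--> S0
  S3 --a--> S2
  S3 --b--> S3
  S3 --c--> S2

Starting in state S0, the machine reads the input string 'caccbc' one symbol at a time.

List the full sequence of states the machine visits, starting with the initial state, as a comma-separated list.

Start: S0
  read 'c': S0 --c--> S3
  read 'a': S3 --a--> S2
  read 'c': S2 --c--> S0
  read 'c': S0 --c--> S3
  read 'b': S3 --b--> S3
  read 'c': S3 --c--> S2

Answer: S0, S3, S2, S0, S3, S3, S2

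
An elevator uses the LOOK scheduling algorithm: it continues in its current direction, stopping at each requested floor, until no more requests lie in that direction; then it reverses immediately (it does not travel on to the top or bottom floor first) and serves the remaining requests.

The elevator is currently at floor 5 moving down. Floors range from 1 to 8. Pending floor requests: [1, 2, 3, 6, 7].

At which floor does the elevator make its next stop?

Answer: 3

Derivation:
Current floor: 5, direction: down
Requests above: [6, 7]
Requests below: [1, 2, 3]
Moving down and requests lie below → nearest below is max([1, 2, 3]) = 3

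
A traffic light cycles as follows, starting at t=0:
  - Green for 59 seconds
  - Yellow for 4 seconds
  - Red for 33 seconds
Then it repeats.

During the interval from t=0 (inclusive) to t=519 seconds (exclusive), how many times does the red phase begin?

Answer: 5

Derivation:
Cycle = 59+4+33 = 96s
red phase starts at t = k*96 + 63 for k=0,1,2,...
Need k*96+63 < 519 → k < 4.750
k ∈ {0, ..., 4} → 5 starts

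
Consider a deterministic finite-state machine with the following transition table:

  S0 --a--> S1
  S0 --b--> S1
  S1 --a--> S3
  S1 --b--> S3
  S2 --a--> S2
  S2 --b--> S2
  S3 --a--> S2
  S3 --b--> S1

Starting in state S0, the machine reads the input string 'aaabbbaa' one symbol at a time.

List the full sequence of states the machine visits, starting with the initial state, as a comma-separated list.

Answer: S0, S1, S3, S2, S2, S2, S2, S2, S2

Derivation:
Start: S0
  read 'a': S0 --a--> S1
  read 'a': S1 --a--> S3
  read 'a': S3 --a--> S2
  read 'b': S2 --b--> S2
  read 'b': S2 --b--> S2
  read 'b': S2 --b--> S2
  read 'a': S2 --a--> S2
  read 'a': S2 --a--> S2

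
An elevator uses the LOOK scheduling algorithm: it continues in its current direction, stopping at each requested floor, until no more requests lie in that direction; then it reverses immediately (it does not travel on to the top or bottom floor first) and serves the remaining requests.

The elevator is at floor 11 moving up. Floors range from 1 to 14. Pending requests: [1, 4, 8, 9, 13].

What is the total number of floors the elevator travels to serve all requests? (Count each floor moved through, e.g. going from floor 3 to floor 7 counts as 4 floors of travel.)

Answer: 14

Derivation:
Start at floor 11 moving up, LOOK stop order: [13, 9, 8, 4, 1]
  11 → 13: |13-11| = 2, total = 2
  13 → 9: |9-13| = 4, total = 6
  9 → 8: |8-9| = 1, total = 7
  8 → 4: |4-8| = 4, total = 11
  4 → 1: |1-4| = 3, total = 14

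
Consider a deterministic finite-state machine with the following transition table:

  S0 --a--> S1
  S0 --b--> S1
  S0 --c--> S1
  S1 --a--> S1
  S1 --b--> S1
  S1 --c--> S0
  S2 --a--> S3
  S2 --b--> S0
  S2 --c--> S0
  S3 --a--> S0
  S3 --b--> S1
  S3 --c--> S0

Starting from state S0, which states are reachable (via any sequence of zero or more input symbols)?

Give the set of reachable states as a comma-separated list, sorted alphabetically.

BFS from S0:
  visit S0: S0--a-->S1 (new), S0--b-->S1 (seen), S0--c-->S1 (seen)
  visit S1: S1--a-->S1 (seen), S1--b-->S1 (seen), S1--c-->S0 (seen)

Answer: S0, S1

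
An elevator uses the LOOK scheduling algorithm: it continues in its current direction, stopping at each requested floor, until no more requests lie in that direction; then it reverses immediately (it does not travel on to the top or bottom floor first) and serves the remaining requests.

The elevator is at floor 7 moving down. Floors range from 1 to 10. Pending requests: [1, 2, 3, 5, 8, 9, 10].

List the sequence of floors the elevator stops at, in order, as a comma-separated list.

Answer: 5, 3, 2, 1, 8, 9, 10

Derivation:
Current: 7, moving DOWN
Serve below first (descending): [5, 3, 2, 1]
Then reverse, serve above (ascending): [8, 9, 10]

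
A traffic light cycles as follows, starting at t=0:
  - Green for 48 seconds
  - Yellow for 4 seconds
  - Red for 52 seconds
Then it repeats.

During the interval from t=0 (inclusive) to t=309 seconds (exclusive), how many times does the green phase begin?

Answer: 3

Derivation:
Cycle = 48+4+52 = 104s
green phase starts at t = k*104 + 0 for k=0,1,2,...
Need k*104+0 < 309 → k < 2.971
k ∈ {0, ..., 2} → 3 starts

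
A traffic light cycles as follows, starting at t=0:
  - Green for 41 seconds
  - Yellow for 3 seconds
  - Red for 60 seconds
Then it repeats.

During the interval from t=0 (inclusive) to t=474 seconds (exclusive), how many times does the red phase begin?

Answer: 5

Derivation:
Cycle = 41+3+60 = 104s
red phase starts at t = k*104 + 44 for k=0,1,2,...
Need k*104+44 < 474 → k < 4.135
k ∈ {0, ..., 4} → 5 starts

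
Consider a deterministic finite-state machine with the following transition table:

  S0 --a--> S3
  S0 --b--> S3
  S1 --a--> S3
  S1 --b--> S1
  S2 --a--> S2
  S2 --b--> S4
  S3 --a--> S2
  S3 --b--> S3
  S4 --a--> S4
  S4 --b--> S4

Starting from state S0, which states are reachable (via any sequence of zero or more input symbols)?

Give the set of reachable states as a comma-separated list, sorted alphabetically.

BFS from S0:
  visit S0: S0--a-->S3 (new), S0--b-->S3 (seen)
  visit S3: S3--a-->S2 (new), S3--b-->S3 (seen)
  visit S2: S2--a-->S2 (seen), S2--b-->S4 (new)
  visit S4: S4--a-->S4 (seen), S4--b-->S4 (seen)

Answer: S0, S2, S3, S4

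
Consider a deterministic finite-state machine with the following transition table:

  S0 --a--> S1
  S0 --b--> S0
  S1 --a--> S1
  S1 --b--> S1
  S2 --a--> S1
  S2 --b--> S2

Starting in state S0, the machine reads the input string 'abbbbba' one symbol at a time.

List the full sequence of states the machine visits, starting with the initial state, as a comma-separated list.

Answer: S0, S1, S1, S1, S1, S1, S1, S1

Derivation:
Start: S0
  read 'a': S0 --a--> S1
  read 'b': S1 --b--> S1
  read 'b': S1 --b--> S1
  read 'b': S1 --b--> S1
  read 'b': S1 --b--> S1
  read 'b': S1 --b--> S1
  read 'a': S1 --a--> S1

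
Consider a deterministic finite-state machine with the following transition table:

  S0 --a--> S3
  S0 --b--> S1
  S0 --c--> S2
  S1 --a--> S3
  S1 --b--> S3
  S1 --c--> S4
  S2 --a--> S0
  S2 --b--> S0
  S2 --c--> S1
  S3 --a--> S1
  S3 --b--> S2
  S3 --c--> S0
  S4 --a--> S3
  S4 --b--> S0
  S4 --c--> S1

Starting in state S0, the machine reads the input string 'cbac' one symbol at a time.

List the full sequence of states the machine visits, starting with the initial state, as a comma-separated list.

Answer: S0, S2, S0, S3, S0

Derivation:
Start: S0
  read 'c': S0 --c--> S2
  read 'b': S2 --b--> S0
  read 'a': S0 --a--> S3
  read 'c': S3 --c--> S0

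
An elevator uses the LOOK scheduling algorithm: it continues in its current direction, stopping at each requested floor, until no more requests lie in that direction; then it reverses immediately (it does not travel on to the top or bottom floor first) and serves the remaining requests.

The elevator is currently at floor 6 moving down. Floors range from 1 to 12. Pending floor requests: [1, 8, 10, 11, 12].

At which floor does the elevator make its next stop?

Answer: 1

Derivation:
Current floor: 6, direction: down
Requests above: [8, 10, 11, 12]
Requests below: [1]
Moving down and requests lie below → nearest below is max([1]) = 1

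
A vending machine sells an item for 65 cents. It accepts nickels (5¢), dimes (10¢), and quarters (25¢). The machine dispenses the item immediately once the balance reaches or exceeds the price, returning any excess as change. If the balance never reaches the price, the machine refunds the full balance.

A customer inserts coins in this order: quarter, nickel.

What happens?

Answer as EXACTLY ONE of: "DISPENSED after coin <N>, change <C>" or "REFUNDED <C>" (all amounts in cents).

Answer: REFUNDED 30

Derivation:
Price: 65¢
Coin 1 (quarter, 25¢): balance = 25¢
Coin 2 (nickel, 5¢): balance = 30¢
All coins inserted, balance 30¢ < price 65¢ → REFUND 30¢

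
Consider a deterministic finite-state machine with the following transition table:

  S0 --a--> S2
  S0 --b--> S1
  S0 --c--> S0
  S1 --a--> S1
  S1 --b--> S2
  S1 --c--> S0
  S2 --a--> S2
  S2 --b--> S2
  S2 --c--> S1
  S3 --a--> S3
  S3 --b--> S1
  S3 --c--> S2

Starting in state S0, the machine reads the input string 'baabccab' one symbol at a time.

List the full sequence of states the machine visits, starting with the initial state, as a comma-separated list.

Start: S0
  read 'b': S0 --b--> S1
  read 'a': S1 --a--> S1
  read 'a': S1 --a--> S1
  read 'b': S1 --b--> S2
  read 'c': S2 --c--> S1
  read 'c': S1 --c--> S0
  read 'a': S0 --a--> S2
  read 'b': S2 --b--> S2

Answer: S0, S1, S1, S1, S2, S1, S0, S2, S2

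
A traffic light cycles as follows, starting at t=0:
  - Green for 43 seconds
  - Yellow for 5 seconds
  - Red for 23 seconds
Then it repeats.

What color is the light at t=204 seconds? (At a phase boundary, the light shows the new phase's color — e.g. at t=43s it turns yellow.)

Cycle length = 43 + 5 + 23 = 71s
t = 204, phase_t = 204 mod 71 = 62
62 >= 48 → RED

Answer: red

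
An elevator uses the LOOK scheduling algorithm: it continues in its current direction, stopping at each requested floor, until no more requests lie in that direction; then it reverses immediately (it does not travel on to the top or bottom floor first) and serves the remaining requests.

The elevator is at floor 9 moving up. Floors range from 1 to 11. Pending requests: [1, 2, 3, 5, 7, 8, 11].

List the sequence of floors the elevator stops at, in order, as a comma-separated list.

Current: 9, moving UP
Serve above first (ascending): [11]
Then reverse, serve below (descending): [8, 7, 5, 3, 2, 1]

Answer: 11, 8, 7, 5, 3, 2, 1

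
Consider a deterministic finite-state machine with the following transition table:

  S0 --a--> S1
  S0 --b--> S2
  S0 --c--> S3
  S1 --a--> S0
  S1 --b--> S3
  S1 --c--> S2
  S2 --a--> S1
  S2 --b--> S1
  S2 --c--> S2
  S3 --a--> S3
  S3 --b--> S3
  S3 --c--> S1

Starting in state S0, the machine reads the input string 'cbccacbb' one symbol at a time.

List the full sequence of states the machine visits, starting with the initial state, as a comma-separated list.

Start: S0
  read 'c': S0 --c--> S3
  read 'b': S3 --b--> S3
  read 'c': S3 --c--> S1
  read 'c': S1 --c--> S2
  read 'a': S2 --a--> S1
  read 'c': S1 --c--> S2
  read 'b': S2 --b--> S1
  read 'b': S1 --b--> S3

Answer: S0, S3, S3, S1, S2, S1, S2, S1, S3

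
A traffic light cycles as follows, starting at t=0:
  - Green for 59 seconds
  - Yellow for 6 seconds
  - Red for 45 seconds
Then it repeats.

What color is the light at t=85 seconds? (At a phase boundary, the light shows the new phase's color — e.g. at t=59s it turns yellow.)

Answer: red

Derivation:
Cycle length = 59 + 6 + 45 = 110s
t = 85, phase_t = 85 mod 110 = 85
85 >= 65 → RED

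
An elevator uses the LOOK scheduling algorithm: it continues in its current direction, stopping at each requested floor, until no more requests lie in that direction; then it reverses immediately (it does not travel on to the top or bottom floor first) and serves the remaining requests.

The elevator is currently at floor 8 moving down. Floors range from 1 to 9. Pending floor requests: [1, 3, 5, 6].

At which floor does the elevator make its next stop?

Answer: 6

Derivation:
Current floor: 8, direction: down
Requests above: []
Requests below: [1, 3, 5, 6]
Moving down and requests lie below → nearest below is max([1, 3, 5, 6]) = 6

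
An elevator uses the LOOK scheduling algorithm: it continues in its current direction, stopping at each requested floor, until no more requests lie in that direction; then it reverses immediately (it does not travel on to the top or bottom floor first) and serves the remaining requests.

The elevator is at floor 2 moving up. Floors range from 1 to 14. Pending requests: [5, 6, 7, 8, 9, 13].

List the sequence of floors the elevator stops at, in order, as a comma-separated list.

Current: 2, moving UP
Serve above first (ascending): [5, 6, 7, 8, 9, 13]
Then reverse, serve below (descending): []

Answer: 5, 6, 7, 8, 9, 13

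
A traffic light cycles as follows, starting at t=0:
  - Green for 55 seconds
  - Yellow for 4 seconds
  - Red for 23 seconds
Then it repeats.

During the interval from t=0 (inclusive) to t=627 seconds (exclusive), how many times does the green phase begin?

Answer: 8

Derivation:
Cycle = 55+4+23 = 82s
green phase starts at t = k*82 + 0 for k=0,1,2,...
Need k*82+0 < 627 → k < 7.646
k ∈ {0, ..., 7} → 8 starts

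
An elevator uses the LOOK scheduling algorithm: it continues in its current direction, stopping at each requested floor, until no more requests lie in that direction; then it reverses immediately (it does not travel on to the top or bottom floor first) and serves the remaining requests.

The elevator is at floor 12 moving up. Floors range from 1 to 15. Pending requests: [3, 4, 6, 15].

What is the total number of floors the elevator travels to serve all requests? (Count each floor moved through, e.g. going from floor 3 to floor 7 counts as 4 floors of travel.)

Start at floor 12 moving up, LOOK stop order: [15, 6, 4, 3]
  12 → 15: |15-12| = 3, total = 3
  15 → 6: |6-15| = 9, total = 12
  6 → 4: |4-6| = 2, total = 14
  4 → 3: |3-4| = 1, total = 15

Answer: 15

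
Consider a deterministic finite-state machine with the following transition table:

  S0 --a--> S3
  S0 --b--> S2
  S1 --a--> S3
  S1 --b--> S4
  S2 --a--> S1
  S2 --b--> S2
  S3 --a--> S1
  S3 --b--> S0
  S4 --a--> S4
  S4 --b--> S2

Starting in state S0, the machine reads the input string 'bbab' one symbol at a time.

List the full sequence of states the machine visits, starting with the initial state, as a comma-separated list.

Start: S0
  read 'b': S0 --b--> S2
  read 'b': S2 --b--> S2
  read 'a': S2 --a--> S1
  read 'b': S1 --b--> S4

Answer: S0, S2, S2, S1, S4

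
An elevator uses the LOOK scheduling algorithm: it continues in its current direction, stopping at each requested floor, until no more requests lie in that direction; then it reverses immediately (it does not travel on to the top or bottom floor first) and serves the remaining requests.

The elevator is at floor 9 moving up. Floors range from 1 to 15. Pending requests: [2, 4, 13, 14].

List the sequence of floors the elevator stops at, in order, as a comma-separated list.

Current: 9, moving UP
Serve above first (ascending): [13, 14]
Then reverse, serve below (descending): [4, 2]

Answer: 13, 14, 4, 2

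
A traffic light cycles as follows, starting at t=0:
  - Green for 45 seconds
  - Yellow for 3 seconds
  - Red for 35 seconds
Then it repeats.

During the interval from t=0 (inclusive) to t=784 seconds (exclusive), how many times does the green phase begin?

Answer: 10

Derivation:
Cycle = 45+3+35 = 83s
green phase starts at t = k*83 + 0 for k=0,1,2,...
Need k*83+0 < 784 → k < 9.446
k ∈ {0, ..., 9} → 10 starts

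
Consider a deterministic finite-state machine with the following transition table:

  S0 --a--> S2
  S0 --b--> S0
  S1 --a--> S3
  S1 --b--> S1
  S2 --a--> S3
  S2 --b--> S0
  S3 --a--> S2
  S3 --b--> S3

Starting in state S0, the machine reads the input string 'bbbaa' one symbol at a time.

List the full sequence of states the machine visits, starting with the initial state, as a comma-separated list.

Start: S0
  read 'b': S0 --b--> S0
  read 'b': S0 --b--> S0
  read 'b': S0 --b--> S0
  read 'a': S0 --a--> S2
  read 'a': S2 --a--> S3

Answer: S0, S0, S0, S0, S2, S3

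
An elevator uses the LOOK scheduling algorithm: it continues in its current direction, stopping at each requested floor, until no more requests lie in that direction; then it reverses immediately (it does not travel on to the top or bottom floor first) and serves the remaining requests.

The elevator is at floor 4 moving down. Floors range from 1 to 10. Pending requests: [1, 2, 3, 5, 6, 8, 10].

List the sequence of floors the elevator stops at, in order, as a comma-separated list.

Current: 4, moving DOWN
Serve below first (descending): [3, 2, 1]
Then reverse, serve above (ascending): [5, 6, 8, 10]

Answer: 3, 2, 1, 5, 6, 8, 10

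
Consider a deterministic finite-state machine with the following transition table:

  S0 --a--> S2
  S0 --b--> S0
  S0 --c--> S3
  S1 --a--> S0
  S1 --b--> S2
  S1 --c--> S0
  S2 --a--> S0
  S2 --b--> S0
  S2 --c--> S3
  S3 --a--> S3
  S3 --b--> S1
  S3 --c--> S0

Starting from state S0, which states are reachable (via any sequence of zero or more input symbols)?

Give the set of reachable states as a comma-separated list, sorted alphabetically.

Answer: S0, S1, S2, S3

Derivation:
BFS from S0:
  visit S0: S0--a-->S2 (new), S0--b-->S0 (seen), S0--c-->S3 (new)
  visit S2: S2--a-->S0 (seen), S2--b-->S0 (seen), S2--c-->S3 (seen)
  visit S3: S3--a-->S3 (seen), S3--b-->S1 (new), S3--c-->S0 (seen)
  visit S1: S1--a-->S0 (seen), S1--b-->S2 (seen), S1--c-->S0 (seen)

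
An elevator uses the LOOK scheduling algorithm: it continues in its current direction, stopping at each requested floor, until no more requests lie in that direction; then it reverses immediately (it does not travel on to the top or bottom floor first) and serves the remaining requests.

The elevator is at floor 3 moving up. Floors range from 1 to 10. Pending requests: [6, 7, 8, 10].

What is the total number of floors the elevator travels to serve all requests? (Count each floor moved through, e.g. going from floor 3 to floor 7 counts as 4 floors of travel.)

Answer: 7

Derivation:
Start at floor 3 moving up, LOOK stop order: [6, 7, 8, 10]
  3 → 6: |6-3| = 3, total = 3
  6 → 7: |7-6| = 1, total = 4
  7 → 8: |8-7| = 1, total = 5
  8 → 10: |10-8| = 2, total = 7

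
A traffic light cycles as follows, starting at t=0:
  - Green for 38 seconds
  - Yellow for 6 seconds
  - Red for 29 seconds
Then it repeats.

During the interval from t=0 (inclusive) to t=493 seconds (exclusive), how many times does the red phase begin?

Cycle = 38+6+29 = 73s
red phase starts at t = k*73 + 44 for k=0,1,2,...
Need k*73+44 < 493 → k < 6.151
k ∈ {0, ..., 6} → 7 starts

Answer: 7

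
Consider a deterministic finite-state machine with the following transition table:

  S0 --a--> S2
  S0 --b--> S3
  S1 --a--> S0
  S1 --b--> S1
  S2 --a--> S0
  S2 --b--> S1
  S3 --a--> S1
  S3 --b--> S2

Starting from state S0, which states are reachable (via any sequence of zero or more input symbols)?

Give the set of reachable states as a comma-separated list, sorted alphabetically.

BFS from S0:
  visit S0: S0--a-->S2 (new), S0--b-->S3 (new)
  visit S2: S2--a-->S0 (seen), S2--b-->S1 (new)
  visit S3: S3--a-->S1 (seen), S3--b-->S2 (seen)
  visit S1: S1--a-->S0 (seen), S1--b-->S1 (seen)

Answer: S0, S1, S2, S3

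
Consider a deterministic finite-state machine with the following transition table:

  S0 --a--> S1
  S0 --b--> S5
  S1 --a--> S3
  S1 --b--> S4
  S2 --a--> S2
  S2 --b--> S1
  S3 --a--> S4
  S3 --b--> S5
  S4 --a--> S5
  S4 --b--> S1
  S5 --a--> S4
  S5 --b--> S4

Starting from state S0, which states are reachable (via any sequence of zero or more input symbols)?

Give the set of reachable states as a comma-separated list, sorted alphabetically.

Answer: S0, S1, S3, S4, S5

Derivation:
BFS from S0:
  visit S0: S0--a-->S1 (new), S0--b-->S5 (new)
  visit S1: S1--a-->S3 (new), S1--b-->S4 (new)
  visit S5: S5--a-->S4 (seen), S5--b-->S4 (seen)
  visit S3: S3--a-->S4 (seen), S3--b-->S5 (seen)
  visit S4: S4--a-->S5 (seen), S4--b-->S1 (seen)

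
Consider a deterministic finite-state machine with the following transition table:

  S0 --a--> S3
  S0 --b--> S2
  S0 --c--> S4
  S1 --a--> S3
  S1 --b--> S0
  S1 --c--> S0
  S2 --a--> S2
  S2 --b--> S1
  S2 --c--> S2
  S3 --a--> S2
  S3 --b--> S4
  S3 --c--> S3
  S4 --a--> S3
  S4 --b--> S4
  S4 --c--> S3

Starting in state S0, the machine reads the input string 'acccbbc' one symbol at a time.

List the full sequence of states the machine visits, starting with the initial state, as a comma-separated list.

Answer: S0, S3, S3, S3, S3, S4, S4, S3

Derivation:
Start: S0
  read 'a': S0 --a--> S3
  read 'c': S3 --c--> S3
  read 'c': S3 --c--> S3
  read 'c': S3 --c--> S3
  read 'b': S3 --b--> S4
  read 'b': S4 --b--> S4
  read 'c': S4 --c--> S3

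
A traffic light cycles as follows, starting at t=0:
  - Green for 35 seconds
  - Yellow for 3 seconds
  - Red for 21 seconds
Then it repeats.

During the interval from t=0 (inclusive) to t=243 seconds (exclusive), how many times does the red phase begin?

Cycle = 35+3+21 = 59s
red phase starts at t = k*59 + 38 for k=0,1,2,...
Need k*59+38 < 243 → k < 3.475
k ∈ {0, ..., 3} → 4 starts

Answer: 4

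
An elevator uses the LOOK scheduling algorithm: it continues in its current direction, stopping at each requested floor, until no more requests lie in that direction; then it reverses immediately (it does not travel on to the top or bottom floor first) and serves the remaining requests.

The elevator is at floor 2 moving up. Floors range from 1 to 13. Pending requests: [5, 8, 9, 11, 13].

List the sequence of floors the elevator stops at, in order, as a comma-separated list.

Current: 2, moving UP
Serve above first (ascending): [5, 8, 9, 11, 13]
Then reverse, serve below (descending): []

Answer: 5, 8, 9, 11, 13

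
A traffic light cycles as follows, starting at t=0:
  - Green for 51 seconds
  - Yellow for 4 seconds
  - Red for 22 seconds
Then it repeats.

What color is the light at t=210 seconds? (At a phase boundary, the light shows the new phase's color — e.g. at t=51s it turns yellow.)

Answer: red

Derivation:
Cycle length = 51 + 4 + 22 = 77s
t = 210, phase_t = 210 mod 77 = 56
56 >= 55 → RED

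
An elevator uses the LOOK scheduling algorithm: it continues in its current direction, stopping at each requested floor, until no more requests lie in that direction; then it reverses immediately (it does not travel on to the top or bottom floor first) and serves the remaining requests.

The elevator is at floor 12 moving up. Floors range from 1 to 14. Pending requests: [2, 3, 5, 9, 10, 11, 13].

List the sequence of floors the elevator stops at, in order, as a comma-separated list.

Answer: 13, 11, 10, 9, 5, 3, 2

Derivation:
Current: 12, moving UP
Serve above first (ascending): [13]
Then reverse, serve below (descending): [11, 10, 9, 5, 3, 2]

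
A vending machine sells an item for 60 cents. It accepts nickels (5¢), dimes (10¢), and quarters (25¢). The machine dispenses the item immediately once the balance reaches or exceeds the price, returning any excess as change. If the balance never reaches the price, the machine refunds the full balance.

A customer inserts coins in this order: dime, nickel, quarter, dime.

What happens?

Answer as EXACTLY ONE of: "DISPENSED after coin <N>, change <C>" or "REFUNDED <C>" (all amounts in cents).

Price: 60¢
Coin 1 (dime, 10¢): balance = 10¢
Coin 2 (nickel, 5¢): balance = 15¢
Coin 3 (quarter, 25¢): balance = 40¢
Coin 4 (dime, 10¢): balance = 50¢
All coins inserted, balance 50¢ < price 60¢ → REFUND 50¢

Answer: REFUNDED 50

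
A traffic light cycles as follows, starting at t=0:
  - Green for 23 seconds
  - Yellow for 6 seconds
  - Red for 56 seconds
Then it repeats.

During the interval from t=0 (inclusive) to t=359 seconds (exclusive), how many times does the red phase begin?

Answer: 4

Derivation:
Cycle = 23+6+56 = 85s
red phase starts at t = k*85 + 29 for k=0,1,2,...
Need k*85+29 < 359 → k < 3.882
k ∈ {0, ..., 3} → 4 starts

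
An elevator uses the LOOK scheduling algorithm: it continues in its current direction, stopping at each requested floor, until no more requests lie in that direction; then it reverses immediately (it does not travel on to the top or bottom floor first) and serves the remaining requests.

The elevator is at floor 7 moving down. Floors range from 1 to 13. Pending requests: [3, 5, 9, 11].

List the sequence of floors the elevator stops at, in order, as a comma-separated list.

Answer: 5, 3, 9, 11

Derivation:
Current: 7, moving DOWN
Serve below first (descending): [5, 3]
Then reverse, serve above (ascending): [9, 11]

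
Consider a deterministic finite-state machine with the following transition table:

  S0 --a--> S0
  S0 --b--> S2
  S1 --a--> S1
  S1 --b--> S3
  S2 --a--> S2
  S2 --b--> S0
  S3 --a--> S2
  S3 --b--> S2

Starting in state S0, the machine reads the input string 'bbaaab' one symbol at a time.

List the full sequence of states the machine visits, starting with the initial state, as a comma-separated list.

Start: S0
  read 'b': S0 --b--> S2
  read 'b': S2 --b--> S0
  read 'a': S0 --a--> S0
  read 'a': S0 --a--> S0
  read 'a': S0 --a--> S0
  read 'b': S0 --b--> S2

Answer: S0, S2, S0, S0, S0, S0, S2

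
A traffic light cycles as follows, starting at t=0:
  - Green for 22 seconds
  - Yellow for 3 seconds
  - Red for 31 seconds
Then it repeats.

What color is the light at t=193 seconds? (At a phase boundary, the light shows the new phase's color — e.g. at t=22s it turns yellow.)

Answer: red

Derivation:
Cycle length = 22 + 3 + 31 = 56s
t = 193, phase_t = 193 mod 56 = 25
25 >= 25 → RED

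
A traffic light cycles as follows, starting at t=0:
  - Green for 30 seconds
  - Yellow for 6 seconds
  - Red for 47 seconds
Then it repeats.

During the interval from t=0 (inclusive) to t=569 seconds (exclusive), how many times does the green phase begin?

Cycle = 30+6+47 = 83s
green phase starts at t = k*83 + 0 for k=0,1,2,...
Need k*83+0 < 569 → k < 6.855
k ∈ {0, ..., 6} → 7 starts

Answer: 7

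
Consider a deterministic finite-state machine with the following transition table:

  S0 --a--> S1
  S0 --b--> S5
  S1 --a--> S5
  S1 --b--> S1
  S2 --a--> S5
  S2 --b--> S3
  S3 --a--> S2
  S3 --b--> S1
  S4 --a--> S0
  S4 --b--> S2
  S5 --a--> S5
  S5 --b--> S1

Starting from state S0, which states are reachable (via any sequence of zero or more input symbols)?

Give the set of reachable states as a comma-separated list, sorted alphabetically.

Answer: S0, S1, S5

Derivation:
BFS from S0:
  visit S0: S0--a-->S1 (new), S0--b-->S5 (new)
  visit S1: S1--a-->S5 (seen), S1--b-->S1 (seen)
  visit S5: S5--a-->S5 (seen), S5--b-->S1 (seen)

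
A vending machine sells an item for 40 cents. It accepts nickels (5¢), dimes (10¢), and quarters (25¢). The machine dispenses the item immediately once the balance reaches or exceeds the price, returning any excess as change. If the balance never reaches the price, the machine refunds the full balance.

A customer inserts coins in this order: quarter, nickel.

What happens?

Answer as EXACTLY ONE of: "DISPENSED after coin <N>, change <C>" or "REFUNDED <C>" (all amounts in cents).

Answer: REFUNDED 30

Derivation:
Price: 40¢
Coin 1 (quarter, 25¢): balance = 25¢
Coin 2 (nickel, 5¢): balance = 30¢
All coins inserted, balance 30¢ < price 40¢ → REFUND 30¢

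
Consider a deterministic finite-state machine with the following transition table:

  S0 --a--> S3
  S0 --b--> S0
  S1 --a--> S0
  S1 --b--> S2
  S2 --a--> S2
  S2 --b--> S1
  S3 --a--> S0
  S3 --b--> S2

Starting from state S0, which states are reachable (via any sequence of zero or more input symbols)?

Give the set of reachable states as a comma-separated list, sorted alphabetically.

BFS from S0:
  visit S0: S0--a-->S3 (new), S0--b-->S0 (seen)
  visit S3: S3--a-->S0 (seen), S3--b-->S2 (new)
  visit S2: S2--a-->S2 (seen), S2--b-->S1 (new)
  visit S1: S1--a-->S0 (seen), S1--b-->S2 (seen)

Answer: S0, S1, S2, S3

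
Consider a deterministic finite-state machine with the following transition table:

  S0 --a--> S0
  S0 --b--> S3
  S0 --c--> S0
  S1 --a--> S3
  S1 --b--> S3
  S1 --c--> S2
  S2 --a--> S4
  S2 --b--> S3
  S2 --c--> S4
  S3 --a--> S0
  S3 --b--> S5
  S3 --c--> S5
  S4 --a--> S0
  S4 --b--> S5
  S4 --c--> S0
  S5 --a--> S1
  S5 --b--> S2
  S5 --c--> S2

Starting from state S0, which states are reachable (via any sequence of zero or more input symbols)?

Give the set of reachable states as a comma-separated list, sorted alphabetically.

Answer: S0, S1, S2, S3, S4, S5

Derivation:
BFS from S0:
  visit S0: S0--a-->S0 (seen), S0--b-->S3 (new), S0--c-->S0 (seen)
  visit S3: S3--a-->S0 (seen), S3--b-->S5 (new), S3--c-->S5 (seen)
  visit S5: S5--a-->S1 (new), S5--b-->S2 (new), S5--c-->S2 (seen)
  visit S1: S1--a-->S3 (seen), S1--b-->S3 (seen), S1--c-->S2 (seen)
  visit S2: S2--a-->S4 (new), S2--b-->S3 (seen), S2--c-->S4 (seen)
  visit S4: S4--a-->S0 (seen), S4--b-->S5 (seen), S4--c-->S0 (seen)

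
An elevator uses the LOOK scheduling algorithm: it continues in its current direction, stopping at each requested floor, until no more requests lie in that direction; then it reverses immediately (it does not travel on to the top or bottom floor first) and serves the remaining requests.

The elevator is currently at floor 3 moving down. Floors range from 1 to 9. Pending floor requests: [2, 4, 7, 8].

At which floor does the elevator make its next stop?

Current floor: 3, direction: down
Requests above: [4, 7, 8]
Requests below: [2]
Moving down and requests lie below → nearest below is max([2]) = 2

Answer: 2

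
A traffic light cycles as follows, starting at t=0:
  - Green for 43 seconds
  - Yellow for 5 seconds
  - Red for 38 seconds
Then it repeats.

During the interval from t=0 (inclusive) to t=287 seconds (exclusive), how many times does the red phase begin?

Cycle = 43+5+38 = 86s
red phase starts at t = k*86 + 48 for k=0,1,2,...
Need k*86+48 < 287 → k < 2.779
k ∈ {0, ..., 2} → 3 starts

Answer: 3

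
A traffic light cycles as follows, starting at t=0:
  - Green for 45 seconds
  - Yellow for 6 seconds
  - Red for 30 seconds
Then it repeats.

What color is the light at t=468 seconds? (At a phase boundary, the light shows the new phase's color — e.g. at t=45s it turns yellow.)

Cycle length = 45 + 6 + 30 = 81s
t = 468, phase_t = 468 mod 81 = 63
63 >= 51 → RED

Answer: red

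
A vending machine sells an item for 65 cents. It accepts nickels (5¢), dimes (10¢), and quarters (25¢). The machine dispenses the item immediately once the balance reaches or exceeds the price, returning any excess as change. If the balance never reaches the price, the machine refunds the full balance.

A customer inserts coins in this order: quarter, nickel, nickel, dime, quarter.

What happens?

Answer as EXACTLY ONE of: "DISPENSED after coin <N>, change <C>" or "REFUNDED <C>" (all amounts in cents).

Price: 65¢
Coin 1 (quarter, 25¢): balance = 25¢
Coin 2 (nickel, 5¢): balance = 30¢
Coin 3 (nickel, 5¢): balance = 35¢
Coin 4 (dime, 10¢): balance = 45¢
Coin 5 (quarter, 25¢): balance = 70¢
  → balance >= price → DISPENSE, change = 70 - 65 = 5¢

Answer: DISPENSED after coin 5, change 5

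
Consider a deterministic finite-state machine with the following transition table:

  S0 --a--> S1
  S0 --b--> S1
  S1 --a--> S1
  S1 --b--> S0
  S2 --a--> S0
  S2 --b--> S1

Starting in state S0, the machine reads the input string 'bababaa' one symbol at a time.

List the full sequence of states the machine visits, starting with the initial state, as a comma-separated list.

Answer: S0, S1, S1, S0, S1, S0, S1, S1

Derivation:
Start: S0
  read 'b': S0 --b--> S1
  read 'a': S1 --a--> S1
  read 'b': S1 --b--> S0
  read 'a': S0 --a--> S1
  read 'b': S1 --b--> S0
  read 'a': S0 --a--> S1
  read 'a': S1 --a--> S1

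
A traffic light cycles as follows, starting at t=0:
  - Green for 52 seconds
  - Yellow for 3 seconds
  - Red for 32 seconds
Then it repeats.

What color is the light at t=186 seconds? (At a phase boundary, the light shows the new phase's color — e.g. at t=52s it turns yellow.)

Cycle length = 52 + 3 + 32 = 87s
t = 186, phase_t = 186 mod 87 = 12
12 < 52 (green end) → GREEN

Answer: green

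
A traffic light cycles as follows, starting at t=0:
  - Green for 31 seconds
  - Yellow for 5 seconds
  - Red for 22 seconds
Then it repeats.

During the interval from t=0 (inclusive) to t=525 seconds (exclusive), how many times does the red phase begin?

Answer: 9

Derivation:
Cycle = 31+5+22 = 58s
red phase starts at t = k*58 + 36 for k=0,1,2,...
Need k*58+36 < 525 → k < 8.431
k ∈ {0, ..., 8} → 9 starts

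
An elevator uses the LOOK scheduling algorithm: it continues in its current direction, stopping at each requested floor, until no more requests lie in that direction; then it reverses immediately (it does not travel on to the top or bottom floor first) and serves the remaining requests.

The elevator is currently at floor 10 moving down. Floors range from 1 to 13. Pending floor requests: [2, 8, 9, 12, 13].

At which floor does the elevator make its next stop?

Answer: 9

Derivation:
Current floor: 10, direction: down
Requests above: [12, 13]
Requests below: [2, 8, 9]
Moving down and requests lie below → nearest below is max([2, 8, 9]) = 9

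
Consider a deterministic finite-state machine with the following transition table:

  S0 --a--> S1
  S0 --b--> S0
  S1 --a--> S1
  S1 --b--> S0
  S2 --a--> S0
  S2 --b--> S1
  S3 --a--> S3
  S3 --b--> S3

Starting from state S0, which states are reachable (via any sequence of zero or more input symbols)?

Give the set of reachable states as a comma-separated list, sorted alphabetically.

Answer: S0, S1

Derivation:
BFS from S0:
  visit S0: S0--a-->S1 (new), S0--b-->S0 (seen)
  visit S1: S1--a-->S1 (seen), S1--b-->S0 (seen)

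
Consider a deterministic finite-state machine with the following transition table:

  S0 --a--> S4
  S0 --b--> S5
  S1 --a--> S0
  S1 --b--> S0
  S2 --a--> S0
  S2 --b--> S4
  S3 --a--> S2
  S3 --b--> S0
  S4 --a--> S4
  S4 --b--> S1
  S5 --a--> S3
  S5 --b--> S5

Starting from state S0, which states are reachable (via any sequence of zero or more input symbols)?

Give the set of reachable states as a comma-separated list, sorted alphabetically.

BFS from S0:
  visit S0: S0--a-->S4 (new), S0--b-->S5 (new)
  visit S4: S4--a-->S4 (seen), S4--b-->S1 (new)
  visit S5: S5--a-->S3 (new), S5--b-->S5 (seen)
  visit S1: S1--a-->S0 (seen), S1--b-->S0 (seen)
  visit S3: S3--a-->S2 (new), S3--b-->S0 (seen)
  visit S2: S2--a-->S0 (seen), S2--b-->S4 (seen)

Answer: S0, S1, S2, S3, S4, S5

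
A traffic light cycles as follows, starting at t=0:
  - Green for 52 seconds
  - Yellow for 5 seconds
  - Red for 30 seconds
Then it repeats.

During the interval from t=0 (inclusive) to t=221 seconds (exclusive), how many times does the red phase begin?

Cycle = 52+5+30 = 87s
red phase starts at t = k*87 + 57 for k=0,1,2,...
Need k*87+57 < 221 → k < 1.885
k ∈ {0, ..., 1} → 2 starts

Answer: 2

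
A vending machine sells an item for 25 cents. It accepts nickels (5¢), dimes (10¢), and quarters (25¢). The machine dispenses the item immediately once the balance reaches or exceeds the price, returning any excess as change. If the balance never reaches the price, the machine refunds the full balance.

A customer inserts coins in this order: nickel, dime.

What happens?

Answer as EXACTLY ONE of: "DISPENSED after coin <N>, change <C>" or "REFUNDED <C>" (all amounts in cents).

Answer: REFUNDED 15

Derivation:
Price: 25¢
Coin 1 (nickel, 5¢): balance = 5¢
Coin 2 (dime, 10¢): balance = 15¢
All coins inserted, balance 15¢ < price 25¢ → REFUND 15¢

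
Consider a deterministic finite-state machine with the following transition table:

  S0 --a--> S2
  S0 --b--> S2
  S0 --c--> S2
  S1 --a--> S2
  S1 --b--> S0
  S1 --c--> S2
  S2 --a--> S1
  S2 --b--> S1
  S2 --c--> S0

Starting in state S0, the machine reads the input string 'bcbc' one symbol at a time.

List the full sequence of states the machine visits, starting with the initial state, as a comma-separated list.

Answer: S0, S2, S0, S2, S0

Derivation:
Start: S0
  read 'b': S0 --b--> S2
  read 'c': S2 --c--> S0
  read 'b': S0 --b--> S2
  read 'c': S2 --c--> S0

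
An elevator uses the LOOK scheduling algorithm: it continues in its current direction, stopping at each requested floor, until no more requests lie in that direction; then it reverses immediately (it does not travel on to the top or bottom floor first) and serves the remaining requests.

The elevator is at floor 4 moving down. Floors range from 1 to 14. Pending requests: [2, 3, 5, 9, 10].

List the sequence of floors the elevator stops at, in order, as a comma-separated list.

Current: 4, moving DOWN
Serve below first (descending): [3, 2]
Then reverse, serve above (ascending): [5, 9, 10]

Answer: 3, 2, 5, 9, 10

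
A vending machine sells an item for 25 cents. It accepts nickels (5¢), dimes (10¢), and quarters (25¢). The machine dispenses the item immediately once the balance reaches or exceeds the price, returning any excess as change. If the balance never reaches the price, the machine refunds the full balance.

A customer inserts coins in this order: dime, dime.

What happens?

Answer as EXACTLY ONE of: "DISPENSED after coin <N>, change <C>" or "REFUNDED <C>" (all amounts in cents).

Price: 25¢
Coin 1 (dime, 10¢): balance = 10¢
Coin 2 (dime, 10¢): balance = 20¢
All coins inserted, balance 20¢ < price 25¢ → REFUND 20¢

Answer: REFUNDED 20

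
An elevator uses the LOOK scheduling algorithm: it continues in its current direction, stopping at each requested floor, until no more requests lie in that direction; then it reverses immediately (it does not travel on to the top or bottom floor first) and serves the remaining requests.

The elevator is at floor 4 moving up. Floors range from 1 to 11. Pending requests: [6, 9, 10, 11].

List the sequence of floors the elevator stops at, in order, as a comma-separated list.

Answer: 6, 9, 10, 11

Derivation:
Current: 4, moving UP
Serve above first (ascending): [6, 9, 10, 11]
Then reverse, serve below (descending): []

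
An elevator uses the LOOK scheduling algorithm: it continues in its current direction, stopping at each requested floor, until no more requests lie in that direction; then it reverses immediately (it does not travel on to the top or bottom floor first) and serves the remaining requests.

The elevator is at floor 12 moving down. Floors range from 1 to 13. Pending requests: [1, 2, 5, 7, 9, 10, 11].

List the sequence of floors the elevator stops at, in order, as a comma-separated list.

Answer: 11, 10, 9, 7, 5, 2, 1

Derivation:
Current: 12, moving DOWN
Serve below first (descending): [11, 10, 9, 7, 5, 2, 1]
Then reverse, serve above (ascending): []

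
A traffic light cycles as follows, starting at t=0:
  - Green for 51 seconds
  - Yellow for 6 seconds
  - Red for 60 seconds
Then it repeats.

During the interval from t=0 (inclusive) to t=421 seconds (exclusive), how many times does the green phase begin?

Answer: 4

Derivation:
Cycle = 51+6+60 = 117s
green phase starts at t = k*117 + 0 for k=0,1,2,...
Need k*117+0 < 421 → k < 3.598
k ∈ {0, ..., 3} → 4 starts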